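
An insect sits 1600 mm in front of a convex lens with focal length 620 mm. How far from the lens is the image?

1010 mm

Thin-lens equation: 1/v = 1/f − 1/u = 1/(620.0) − 1/(1600) = 0.001613 − 0.0006250 = 0.0009879, so v = 1010 mm.
The image is real, inverted and reduced, on the far side of the lens.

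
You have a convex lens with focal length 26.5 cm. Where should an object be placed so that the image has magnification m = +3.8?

m = −d_i/d_o ⇒ d_i = −m·d_o.
1/f = 1/d_o + 1/d_i = 1/d_o − 1/(m·d_o) = (1 − 1/m)/d_o, so d_o = f(1 − 1/m) = (26.50)(1 − 1/(+3.8)) = 19.5 cm.

19.5 cm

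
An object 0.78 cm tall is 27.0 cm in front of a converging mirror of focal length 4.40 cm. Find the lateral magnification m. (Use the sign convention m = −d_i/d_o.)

1/d_i = 1/f − 1/d_o = 1/(4.400) − 1/(27.0) = 0.1902, so d_i = 5.257 cm.
m = −d_i/d_o = −(5.257)/(27.0) = -0.195.
The image is real, inverted and reduced, in front of the mirror.

m = -0.195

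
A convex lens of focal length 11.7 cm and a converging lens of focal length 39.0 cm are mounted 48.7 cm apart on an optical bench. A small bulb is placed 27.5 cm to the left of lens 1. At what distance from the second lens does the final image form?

104 cm

Lens 1: 1/d_i1 = 1/f₁ − 1/d_o1 = 1/(11.7) − 1/(27.5) = 0.04911, so d_i1 = 20.36 cm.
The intermediate image is 20.36 cm to the right of lens 1, which is 48.7 − (20.36) = 28.34 cm to the left of lens 2, so d_o2 = +28.34 cm.
Lens 2: 1/d_i2 = 1/f₂ − 1/d_o2 = 1/(39.0) − 1/(28.34) = -0.009645, so d_i2 = -104 cm.
The final image is virtual, 104 cm to the left of lens 2 (overall magnification ≈ -2.7).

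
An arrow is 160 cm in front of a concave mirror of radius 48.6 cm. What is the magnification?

m = -0.179

f = R/2 = 48.6/2 = 24.30 cm.
1/d_i = 1/f − 1/d_o = 1/(24.30) − 1/(160) = 0.03490, so d_i = 28.65 cm.
m = −d_i/d_o = −(28.65)/(160) = -0.179.
The image is real, inverted and reduced, in front of the mirror.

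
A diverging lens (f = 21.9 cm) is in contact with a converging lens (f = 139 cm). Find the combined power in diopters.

P = -3.85 D

P₁ = 1/f₁ = 1/(-0.219 m) = -4.566 D; P₂ = 1/f₂ = 1/(1.39 m) = +0.7194 D.
For thin lenses in contact, P = P₁ + P₂ = (-4.566) + (+0.7194) = -3.85 D.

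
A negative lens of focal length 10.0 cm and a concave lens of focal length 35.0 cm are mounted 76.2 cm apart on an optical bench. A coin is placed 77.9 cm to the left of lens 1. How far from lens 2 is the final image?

24.8 cm

Lens 1 is diverging, so f₁ = −10.0 cm.
Lens 1: 1/d_i1 = 1/f₁ − 1/d_o1 = 1/(-10.0) − 1/(77.9) = -0.1128, so d_i1 = -8.862 cm.
The intermediate image is 8.862 cm to the left of lens 1 (virtual), which is 76.2 − (-8.862) = 85.06 cm to the left of lens 2, so d_o2 = +85.06 cm.
Lens 2 is diverging, so f₂ = −35.0 cm.
Lens 2: 1/d_i2 = 1/f₂ − 1/d_o2 = 1/(-35.0) − 1/(85.06) = -0.04033, so d_i2 = -24.8 cm.
The final image is virtual, 24.8 cm to the left of lens 2 (overall magnification ≈ 0.033).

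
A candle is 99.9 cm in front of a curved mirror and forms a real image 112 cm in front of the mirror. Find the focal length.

f = 52.8 cm (concave)

Real image ⇒ d_i = +112 cm.
1/f = 1/d_o + 1/d_i = 1/(99.9) + 1/(112) = 0.01894, so f = 52.8 cm.
Since f is positive, the curved mirror is concave.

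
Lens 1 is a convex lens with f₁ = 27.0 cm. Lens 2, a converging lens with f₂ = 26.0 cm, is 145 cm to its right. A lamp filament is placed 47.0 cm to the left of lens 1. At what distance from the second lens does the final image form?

Lens 1: 1/d_i1 = 1/f₁ − 1/d_o1 = 1/(27.0) − 1/(47.0) = 0.01576, so d_i1 = 63.45 cm.
The intermediate image is 63.45 cm to the right of lens 1, which is 145 − (63.45) = 81.55 cm to the left of lens 2, so d_o2 = +81.55 cm.
Lens 2: 1/d_i2 = 1/f₂ − 1/d_o2 = 1/(26.0) − 1/(81.55) = 0.02620, so d_i2 = 38.2 cm.
The final image is real, 38.2 cm to the right of lens 2 (overall magnification ≈ 0.63).

38.2 cm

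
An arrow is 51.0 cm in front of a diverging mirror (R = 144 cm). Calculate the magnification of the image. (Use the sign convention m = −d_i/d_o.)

f = R/2 = 144/2 = 72.00 cm; for a diverging mirror, f = -72.00 cm.
1/d_i = 1/f − 1/d_o = 1/(-72.00) − 1/(51.0) = -0.03350, so d_i = -29.85 cm.
m = −d_i/d_o = −(-29.85)/(51.0) = +0.585.
The image is virtual, upright and reduced, behind the mirror.

m = +0.585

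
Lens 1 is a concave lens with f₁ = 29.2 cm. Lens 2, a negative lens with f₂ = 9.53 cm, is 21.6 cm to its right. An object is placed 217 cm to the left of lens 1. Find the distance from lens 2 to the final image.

7.93 cm

Lens 1 is diverging, so f₁ = −29.2 cm.
Lens 1: 1/d_i1 = 1/f₁ − 1/d_o1 = 1/(-29.2) − 1/(217) = -0.03885, so d_i1 = -25.74 cm.
The intermediate image is 25.74 cm to the left of lens 1 (virtual), which is 21.6 − (-25.74) = 47.34 cm to the left of lens 2, so d_o2 = +47.34 cm.
Lens 2 is diverging, so f₂ = −9.53 cm.
Lens 2: 1/d_i2 = 1/f₂ − 1/d_o2 = 1/(-9.53) − 1/(47.34) = -0.1261, so d_i2 = -7.93 cm.
The final image is virtual, 7.93 cm to the left of lens 2 (overall magnification ≈ 0.020).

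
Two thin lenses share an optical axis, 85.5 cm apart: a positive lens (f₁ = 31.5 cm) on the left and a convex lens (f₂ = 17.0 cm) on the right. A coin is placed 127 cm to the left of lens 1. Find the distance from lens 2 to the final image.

27.9 cm

Lens 1: 1/d_i1 = 1/f₁ − 1/d_o1 = 1/(31.5) − 1/(127) = 0.02387, so d_i1 = 41.89 cm.
The intermediate image is 41.89 cm to the right of lens 1, which is 85.5 − (41.89) = 43.61 cm to the left of lens 2, so d_o2 = +43.61 cm.
Lens 2: 1/d_i2 = 1/f₂ − 1/d_o2 = 1/(17.0) − 1/(43.61) = 0.03589, so d_i2 = 27.9 cm.
The final image is real, 27.9 cm to the right of lens 2 (overall magnification ≈ 0.21).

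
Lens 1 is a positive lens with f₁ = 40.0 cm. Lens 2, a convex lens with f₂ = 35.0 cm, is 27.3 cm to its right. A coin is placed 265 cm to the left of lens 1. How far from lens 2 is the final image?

12.7 cm

Lens 1: 1/d_i1 = 1/f₁ − 1/d_o1 = 1/(40.0) − 1/(265) = 0.02123, so d_i1 = 47.11 cm.
The intermediate image is 47.11 cm to the right of lens 1, which lies 19.81 cm to the right of lens 2 — a virtual object — so d_o2 = −19.81 cm.
Lens 2: 1/d_i2 = 1/f₂ − 1/d_o2 = 1/(35.0) − 1/(-19.81) = 0.07905, so d_i2 = 12.7 cm.
The final image is real, 12.7 cm to the right of lens 2 (overall magnification ≈ -0.11).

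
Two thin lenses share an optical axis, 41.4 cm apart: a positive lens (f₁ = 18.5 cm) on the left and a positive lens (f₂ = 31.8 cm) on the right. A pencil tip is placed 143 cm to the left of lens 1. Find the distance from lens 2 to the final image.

Lens 1: 1/d_i1 = 1/f₁ − 1/d_o1 = 1/(18.5) − 1/(143) = 0.04706, so d_i1 = 21.25 cm.
The intermediate image is 21.25 cm to the right of lens 1, which is 41.4 − (21.25) = 20.15 cm to the left of lens 2, so d_o2 = +20.15 cm.
Lens 2: 1/d_i2 = 1/f₂ − 1/d_o2 = 1/(31.8) − 1/(20.15) = -0.01818, so d_i2 = -55.0 cm.
The final image is virtual, 55.0 cm to the left of lens 2 (overall magnification ≈ -0.41).

55.0 cm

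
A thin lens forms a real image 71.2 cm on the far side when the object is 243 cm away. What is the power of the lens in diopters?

d_i = +71.2 cm.
1/f = 1/d_o + 1/d_i = 1/(243) + 1/(71.2) = 0.01816 cm⁻¹.
f = 55.07 cm = 0.5507 m, so P = 1/f = +1.82 D.

P = +1.82 D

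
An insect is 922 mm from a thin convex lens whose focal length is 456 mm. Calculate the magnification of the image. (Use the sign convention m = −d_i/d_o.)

m = -0.979

1/d_i = 1/f − 1/d_o = 1/(456.0) − 1/(922) = 0.001108, so d_i = 902.2 mm.
m = −d_i/d_o = −(902.2)/(922) = -0.979.
The image is real, inverted and reduced, on the far side of the lens.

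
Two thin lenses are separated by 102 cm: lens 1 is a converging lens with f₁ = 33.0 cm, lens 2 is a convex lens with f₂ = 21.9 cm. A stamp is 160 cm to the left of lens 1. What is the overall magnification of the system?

Lens 1: 1/d_i1 = 1/(33.0) − 1/(160) = 0.02405, so d_i1 = 41.57 cm; m₁ = −d_i1/d_o1 = -0.2598.
d_o2 = 102 − (41.57) = 60.43 cm.
Lens 2: 1/d_i2 = 1/(21.9) − 1/(60.43) = 0.02911, so d_i2 = 34.35 cm; m₂ = −d_i2/d_o2 = -0.5684.
m = m₁·m₂ = (-0.2598)(-0.5684) = +0.148.

m = +0.148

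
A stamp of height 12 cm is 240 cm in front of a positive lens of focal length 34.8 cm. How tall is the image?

1/d_i = 1/f − 1/d_o = 1/(34.80) − 1/(240) = 0.02457, so d_i = 40.70 cm.
m = −d_i/d_o = -0.1696.
|h_i| = |m|·h_o = 0.1696 × 12 = 2.04 cm. The image is real, inverted and reduced, on the far side of the lens.

2.04 cm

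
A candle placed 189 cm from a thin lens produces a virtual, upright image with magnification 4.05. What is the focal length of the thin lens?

f = 251 cm (converging)

m = −d_i/d_o ⇒ d_i = −m·d_o = −(+4.05)·(189) = -765.4 cm.
1/f = 1/d_o + 1/d_i = 1/(189) + 1/(-765.4) = 0.003984, so f = 251 cm.
Since f is positive, the thin lens is converging.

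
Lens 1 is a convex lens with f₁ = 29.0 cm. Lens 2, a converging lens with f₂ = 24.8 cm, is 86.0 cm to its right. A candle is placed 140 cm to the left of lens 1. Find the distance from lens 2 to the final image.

Lens 1: 1/d_i1 = 1/f₁ − 1/d_o1 = 1/(29.0) − 1/(140) = 0.02734, so d_i1 = 36.58 cm.
The intermediate image is 36.58 cm to the right of lens 1, which is 86.0 − (36.58) = 49.42 cm to the left of lens 2, so d_o2 = +49.42 cm.
Lens 2: 1/d_i2 = 1/f₂ − 1/d_o2 = 1/(24.8) − 1/(49.42) = 0.02009, so d_i2 = 49.8 cm.
The final image is real, 49.8 cm to the right of lens 2 (overall magnification ≈ 0.26).

49.8 cm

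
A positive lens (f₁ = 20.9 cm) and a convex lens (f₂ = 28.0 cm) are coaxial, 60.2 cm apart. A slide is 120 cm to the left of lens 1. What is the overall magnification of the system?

Lens 1: 1/d_i1 = 1/(20.9) − 1/(120) = 0.03951, so d_i1 = 25.31 cm; m₁ = −d_i1/d_o1 = -0.2109.
d_o2 = 60.2 − (25.31) = 34.89 cm.
Lens 2: 1/d_i2 = 1/(28.0) − 1/(34.89) = 0.007053, so d_i2 = 141.8 cm; m₂ = −d_i2/d_o2 = -4.064.
m = m₁·m₂ = (-0.2109)(-4.064) = +0.857.

m = +0.857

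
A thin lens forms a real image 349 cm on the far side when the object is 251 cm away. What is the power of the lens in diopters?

d_i = +349 cm.
1/f = 1/d_o + 1/d_i = 1/(251) + 1/(349) = 0.006849 cm⁻¹.
f = 146.0 cm = 1.460 m, so P = 1/f = +0.685 D.

P = +0.685 D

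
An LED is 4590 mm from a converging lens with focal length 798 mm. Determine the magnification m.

1/d_i = 1/f − 1/d_o = 1/(798.0) − 1/(4590) = 0.001035, so d_i = 965.9 mm.
m = −d_i/d_o = −(965.9)/(4590) = -0.210.
The image is real, inverted and reduced, on the far side of the lens.

m = -0.210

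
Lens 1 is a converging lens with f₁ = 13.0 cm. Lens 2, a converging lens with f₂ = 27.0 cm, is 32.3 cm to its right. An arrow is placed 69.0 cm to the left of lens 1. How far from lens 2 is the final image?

Lens 1: 1/d_i1 = 1/f₁ − 1/d_o1 = 1/(13.0) − 1/(69.0) = 0.06243, so d_i1 = 16.02 cm.
The intermediate image is 16.02 cm to the right of lens 1, which is 32.3 − (16.02) = 16.28 cm to the left of lens 2, so d_o2 = +16.28 cm.
Lens 2: 1/d_i2 = 1/f₂ − 1/d_o2 = 1/(27.0) − 1/(16.28) = -0.02439, so d_i2 = -41.0 cm.
The final image is virtual, 41.0 cm to the left of lens 2 (overall magnification ≈ -0.58).

41.0 cm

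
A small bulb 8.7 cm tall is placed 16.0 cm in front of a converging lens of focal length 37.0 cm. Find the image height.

1/d_i = 1/f − 1/d_o = 1/(37.00) − 1/(16.0) = -0.03547, so d_i = -28.19 cm.
m = −d_i/d_o = +1.762.
|h_i| = |m|·h_o = 1.762 × 8.7 = 15.3 cm. The image is virtual, upright and enlarged, on the same side as the object.

15.3 cm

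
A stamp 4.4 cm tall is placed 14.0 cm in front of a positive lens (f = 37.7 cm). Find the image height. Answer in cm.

7.00 cm

1/d_i = 1/f − 1/d_o = 1/(37.70) − 1/(14.0) = -0.04490, so d_i = -22.27 cm.
m = −d_i/d_o = +1.591.
|h_i| = |m|·h_o = 1.591 × 4.4 = 7.00 cm. The image is virtual, upright and enlarged, on the same side as the object.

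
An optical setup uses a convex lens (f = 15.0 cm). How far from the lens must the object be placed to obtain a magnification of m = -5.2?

17.9 cm

m = −d_i/d_o ⇒ d_i = −m·d_o.
1/f = 1/d_o + 1/d_i = 1/d_o − 1/(m·d_o) = (1 − 1/m)/d_o, so d_o = f(1 − 1/m) = (15.00)(1 − 1/(-5.2)) = 17.9 cm.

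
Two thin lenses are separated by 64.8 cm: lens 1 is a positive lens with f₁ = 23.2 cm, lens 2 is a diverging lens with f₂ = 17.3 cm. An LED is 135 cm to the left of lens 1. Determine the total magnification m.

Lens 1: 1/d_i1 = 1/(23.2) − 1/(135) = 0.03570, so d_i1 = 28.01 cm; m₁ = −d_i1/d_o1 = -0.2075.
d_o2 = 64.8 − (28.01) = 36.79 cm.
f₂ = −17.3 cm (diverging).
Lens 2: 1/d_i2 = 1/(-17.3) − 1/(36.79) = -0.08498, so d_i2 = -11.77 cm; m₂ = −d_i2/d_o2 = +0.3198.
m = m₁·m₂ = (-0.2075)(+0.3198) = -0.0664.

m = -0.0664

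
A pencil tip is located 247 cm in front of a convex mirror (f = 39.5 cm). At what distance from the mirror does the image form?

For a convex mirror, f = -39.5 cm.
Mirror equation: 1/d_i = 1/f − 1/d_o = 1/(-39.50) − 1/(247) = -0.02532 − 0.004049 = -0.02937, so d_i = -34.1 cm.
The image is virtual, upright and reduced, behind the mirror.

34.1 cm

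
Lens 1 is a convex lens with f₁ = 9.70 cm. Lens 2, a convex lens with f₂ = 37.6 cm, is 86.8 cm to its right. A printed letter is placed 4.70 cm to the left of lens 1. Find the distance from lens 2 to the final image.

Lens 1: 1/d_i1 = 1/f₁ − 1/d_o1 = 1/(9.70) − 1/(4.70) = -0.1097, so d_i1 = -9.118 cm.
The intermediate image is 9.118 cm to the left of lens 1 (virtual), which is 86.8 − (-9.118) = 95.92 cm to the left of lens 2, so d_o2 = +95.92 cm.
Lens 2: 1/d_i2 = 1/f₂ − 1/d_o2 = 1/(37.6) − 1/(95.92) = 0.01617, so d_i2 = 61.8 cm.
The final image is real, 61.8 cm to the right of lens 2 (overall magnification ≈ -1.3).

61.8 cm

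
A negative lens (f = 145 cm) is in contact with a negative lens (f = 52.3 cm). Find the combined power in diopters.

P₁ = 1/f₁ = 1/(-1.45 m) = -0.6897 D; P₂ = 1/f₂ = 1/(-0.523 m) = -1.912 D.
For thin lenses in contact, P = P₁ + P₂ = (-0.6897) + (-1.912) = -2.60 D.

P = -2.60 D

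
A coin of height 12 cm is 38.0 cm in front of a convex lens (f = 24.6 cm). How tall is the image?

22.0 cm

1/d_i = 1/f − 1/d_o = 1/(24.60) − 1/(38.0) = 0.01433, so d_i = 69.76 cm.
m = −d_i/d_o = -1.836.
|h_i| = |m|·h_o = 1.836 × 12 = 22.0 cm. The image is real, inverted and enlarged, on the far side of the lens.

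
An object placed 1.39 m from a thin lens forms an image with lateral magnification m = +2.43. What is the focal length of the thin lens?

m = −d_i/d_o ⇒ d_i = −m·d_o = −(+2.43)·(1.39) = -3.378 m.
1/f = 1/d_o + 1/d_i = 1/(1.39) + 1/(-3.378) = 0.4234, so f = 2.36 m.
Since f is positive, the thin lens is converging.

f = 2.36 m (converging)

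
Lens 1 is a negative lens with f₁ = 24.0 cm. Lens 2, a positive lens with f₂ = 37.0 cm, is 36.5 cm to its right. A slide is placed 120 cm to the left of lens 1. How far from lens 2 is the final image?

107 cm

Lens 1 is diverging, so f₁ = −24.0 cm.
Lens 1: 1/d_i1 = 1/f₁ − 1/d_o1 = 1/(-24.0) − 1/(120) = -0.05000, so d_i1 = -20.00 cm.
The intermediate image is 20.00 cm to the left of lens 1 (virtual), which is 36.5 − (-20.00) = 56.50 cm to the left of lens 2, so d_o2 = +56.50 cm.
Lens 2: 1/d_i2 = 1/f₂ − 1/d_o2 = 1/(37.0) − 1/(56.50) = 0.009328, so d_i2 = 107 cm.
The final image is real, 107 cm to the right of lens 2 (overall magnification ≈ -0.32).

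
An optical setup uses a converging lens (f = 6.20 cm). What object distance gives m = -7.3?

m = −d_i/d_o ⇒ d_i = −m·d_o.
1/f = 1/d_o + 1/d_i = 1/d_o − 1/(m·d_o) = (1 − 1/m)/d_o, so d_o = f(1 − 1/m) = (6.200)(1 − 1/(-7.3)) = 7.05 cm.

7.05 cm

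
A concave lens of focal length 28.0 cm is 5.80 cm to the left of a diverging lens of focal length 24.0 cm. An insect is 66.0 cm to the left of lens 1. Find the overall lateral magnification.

m = +0.145

f₁ = −28.0 cm (diverging).
Lens 1: 1/d_i1 = 1/(-28.0) − 1/(66.0) = -0.05087, so d_i1 = -19.66 cm; m₁ = −d_i1/d_o1 = +0.2979.
d_o2 = 5.80 − (-19.66) = 25.46 cm.
f₂ = −24.0 cm (diverging).
Lens 2: 1/d_i2 = 1/(-24.0) − 1/(25.46) = -0.08094, so d_i2 = -12.35 cm; m₂ = −d_i2/d_o2 = +0.4852.
m = m₁·m₂ = (+0.2979)(+0.4852) = +0.145.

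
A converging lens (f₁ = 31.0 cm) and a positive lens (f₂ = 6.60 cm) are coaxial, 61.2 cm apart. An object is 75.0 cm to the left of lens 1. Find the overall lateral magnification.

Lens 1: 1/d_i1 = 1/(31.0) − 1/(75.0) = 0.01892, so d_i1 = 52.84 cm; m₁ = −d_i1/d_o1 = -0.7045.
d_o2 = 61.2 − (52.84) = 8.360 cm.
Lens 2: 1/d_i2 = 1/(6.60) − 1/(8.360) = 0.03190, so d_i2 = 31.35 cm; m₂ = −d_i2/d_o2 = -3.750.
m = m₁·m₂ = (-0.7045)(-3.750) = +2.64.

m = +2.64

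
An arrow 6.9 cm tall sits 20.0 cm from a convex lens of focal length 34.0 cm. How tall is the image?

1/d_i = 1/f − 1/d_o = 1/(34.00) − 1/(20.0) = -0.02059, so d_i = -48.57 cm.
m = −d_i/d_o = +2.429.
|h_i| = |m|·h_o = 2.429 × 6.9 = 16.8 cm. The image is virtual, upright and enlarged, on the same side as the object.

16.8 cm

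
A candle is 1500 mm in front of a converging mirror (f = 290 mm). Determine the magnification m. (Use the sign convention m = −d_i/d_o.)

m = -0.240

1/d_i = 1/f − 1/d_o = 1/(290.0) − 1/(1500) = 0.002782, so d_i = 359.5 mm.
m = −d_i/d_o = −(359.5)/(1500) = -0.240.
The image is real, inverted and reduced, in front of the mirror.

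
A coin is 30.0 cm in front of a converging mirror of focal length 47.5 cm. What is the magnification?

m = +2.71

1/d_i = 1/f − 1/d_o = 1/(47.50) − 1/(30.0) = -0.01228, so d_i = -81.43 cm.
m = −d_i/d_o = −(-81.43)/(30.0) = +2.71.
The image is virtual, upright and enlarged, behind the mirror.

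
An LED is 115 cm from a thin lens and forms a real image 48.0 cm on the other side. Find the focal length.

f = 33.9 cm (converging)

Real image ⇒ d_i = +48.0 cm.
1/f = 1/d_o + 1/d_i = 1/(115) + 1/(48.0) = 0.02953, so f = 33.9 cm.
Since f is positive, the thin lens is converging.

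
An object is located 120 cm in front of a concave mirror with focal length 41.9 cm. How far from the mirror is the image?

64.4 cm

Mirror equation: 1/s_i = 1/f − 1/s_o = 1/(41.90) − 1/(120) = 0.02387 − 0.008333 = 0.01553, so s_i = 64.4 cm.
The image is real, inverted and reduced, in front of the mirror.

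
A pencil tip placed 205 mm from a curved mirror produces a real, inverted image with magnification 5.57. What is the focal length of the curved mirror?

m = −d_i/d_o ⇒ d_i = −m·d_o = −(-5.57)·(205) = 1142 mm.
1/f = 1/d_o + 1/d_i = 1/(205) + 1/(1142) = 0.005754, so f = 174 mm.
Since f is positive, the curved mirror is concave.

f = 174 mm (concave)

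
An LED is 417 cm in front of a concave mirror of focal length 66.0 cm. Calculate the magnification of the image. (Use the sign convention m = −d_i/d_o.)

m = -0.188

1/d_i = 1/f − 1/d_o = 1/(66.00) − 1/(417) = 0.01275, so d_i = 78.41 cm.
m = −d_i/d_o = −(78.41)/(417) = -0.188.
The image is real, inverted and reduced, in front of the mirror.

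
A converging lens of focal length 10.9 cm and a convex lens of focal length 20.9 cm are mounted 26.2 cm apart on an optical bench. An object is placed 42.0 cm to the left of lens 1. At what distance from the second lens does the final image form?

Lens 1: 1/d_i1 = 1/f₁ − 1/d_o1 = 1/(10.9) − 1/(42.0) = 0.06793, so d_i1 = 14.72 cm.
The intermediate image is 14.72 cm to the right of lens 1, which is 26.2 − (14.72) = 11.48 cm to the left of lens 2, so d_o2 = +11.48 cm.
Lens 2: 1/d_i2 = 1/f₂ − 1/d_o2 = 1/(20.9) − 1/(11.48) = -0.03926, so d_i2 = -25.5 cm.
The final image is virtual, 25.5 cm to the left of lens 2 (overall magnification ≈ -0.78).

25.5 cm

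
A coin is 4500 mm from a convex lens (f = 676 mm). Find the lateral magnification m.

1/d_i = 1/f − 1/d_o = 1/(676.0) − 1/(4500) = 0.001257, so d_i = 795.5 mm.
m = −d_i/d_o = −(795.5)/(4500) = -0.177.
The image is real, inverted and reduced, on the far side of the lens.

m = -0.177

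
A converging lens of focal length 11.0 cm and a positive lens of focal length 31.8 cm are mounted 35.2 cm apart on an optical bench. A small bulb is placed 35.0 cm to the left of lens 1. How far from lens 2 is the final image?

48.2 cm

Lens 1: 1/d_i1 = 1/f₁ − 1/d_o1 = 1/(11.0) − 1/(35.0) = 0.06234, so d_i1 = 16.04 cm.
The intermediate image is 16.04 cm to the right of lens 1, which is 35.2 − (16.04) = 19.16 cm to the left of lens 2, so d_o2 = +19.16 cm.
Lens 2: 1/d_i2 = 1/f₂ − 1/d_o2 = 1/(31.8) − 1/(19.16) = -0.02075, so d_i2 = -48.2 cm.
The final image is virtual, 48.2 cm to the left of lens 2 (overall magnification ≈ -1.2).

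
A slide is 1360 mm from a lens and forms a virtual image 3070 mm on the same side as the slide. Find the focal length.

Virtual image ⇒ d_i = −3070 mm.
1/f = 1/d_o + 1/d_i = 1/(1360) + 1/(-3070) = 0.0004096, so f = 2440 mm.
Since f is positive, the lens is converging.

f = 2440 mm (converging)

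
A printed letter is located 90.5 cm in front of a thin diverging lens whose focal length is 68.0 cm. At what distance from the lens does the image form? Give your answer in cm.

For a diverging lens, f = -68.0 cm.
Lens equation: 1/q = 1/f − 1/p = 1/(-68.00) − 1/(90.5) = -0.01471 − 0.01105 = -0.02576, so q = -38.8 cm.
The image is virtual, upright and reduced, on the same side as the object.

38.8 cm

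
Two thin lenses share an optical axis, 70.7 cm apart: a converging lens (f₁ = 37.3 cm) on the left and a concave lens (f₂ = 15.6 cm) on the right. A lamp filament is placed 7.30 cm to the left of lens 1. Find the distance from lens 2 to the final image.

13.0 cm

Lens 1: 1/d_i1 = 1/f₁ − 1/d_o1 = 1/(37.3) − 1/(7.30) = -0.1102, so d_i1 = -9.076 cm.
The intermediate image is 9.076 cm to the left of lens 1 (virtual), which is 70.7 − (-9.076) = 79.78 cm to the left of lens 2, so d_o2 = +79.78 cm.
Lens 2 is diverging, so f₂ = −15.6 cm.
Lens 2: 1/d_i2 = 1/f₂ − 1/d_o2 = 1/(-15.6) − 1/(79.78) = -0.07664, so d_i2 = -13.0 cm.
The final image is virtual, 13.0 cm to the left of lens 2 (overall magnification ≈ 0.20).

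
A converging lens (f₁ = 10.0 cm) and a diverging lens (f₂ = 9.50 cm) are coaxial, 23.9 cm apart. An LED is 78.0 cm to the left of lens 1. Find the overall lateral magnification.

m = -0.0637

Lens 1: 1/d_i1 = 1/(10.0) − 1/(78.0) = 0.08718, so d_i1 = 11.47 cm; m₁ = −d_i1/d_o1 = -0.1471.
d_o2 = 23.9 − (11.47) = 12.43 cm.
f₂ = −9.50 cm (diverging).
Lens 2: 1/d_i2 = 1/(-9.50) − 1/(12.43) = -0.1857, so d_i2 = -5.385 cm; m₂ = −d_i2/d_o2 = +0.4332.
m = m₁·m₂ = (-0.1471)(+0.4332) = -0.0637.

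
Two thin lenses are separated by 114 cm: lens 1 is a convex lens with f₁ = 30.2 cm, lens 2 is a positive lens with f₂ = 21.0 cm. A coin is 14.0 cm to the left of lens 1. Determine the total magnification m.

m = -0.329

Lens 1: 1/d_i1 = 1/(30.2) − 1/(14.0) = -0.03832, so d_i1 = -26.10 cm; m₁ = −d_i1/d_o1 = +1.864.
d_o2 = 114 − (-26.10) = 140.1 cm.
Lens 2: 1/d_i2 = 1/(21.0) − 1/(140.1) = 0.04048, so d_i2 = 24.70 cm; m₂ = −d_i2/d_o2 = -0.1763.
m = m₁·m₂ = (+1.864)(-0.1763) = -0.329.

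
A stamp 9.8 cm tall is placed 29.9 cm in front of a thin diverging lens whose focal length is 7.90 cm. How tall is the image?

For a diverging lens, f = -7.90 cm.
1/d_i = 1/f − 1/d_o = 1/(-7.900) − 1/(29.9) = -0.1600, so d_i = -6.249 cm.
m = −d_i/d_o = +0.2090.
|h_i| = |m|·h_o = 0.2090 × 9.8 = 2.05 cm. The image is virtual, upright and reduced, on the same side as the object.

2.05 cm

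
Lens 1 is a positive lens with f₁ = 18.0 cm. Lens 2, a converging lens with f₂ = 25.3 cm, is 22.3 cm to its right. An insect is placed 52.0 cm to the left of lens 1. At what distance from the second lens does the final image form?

Lens 1: 1/d_i1 = 1/f₁ − 1/d_o1 = 1/(18.0) − 1/(52.0) = 0.03632, so d_i1 = 27.53 cm.
The intermediate image is 27.53 cm to the right of lens 1, which lies 5.230 cm to the right of lens 2 — a virtual object — so d_o2 = −5.230 cm.
Lens 2: 1/d_i2 = 1/f₂ − 1/d_o2 = 1/(25.3) − 1/(-5.230) = 0.2307, so d_i2 = 4.33 cm.
The final image is real, 4.33 cm to the right of lens 2 (overall magnification ≈ -0.44).

4.33 cm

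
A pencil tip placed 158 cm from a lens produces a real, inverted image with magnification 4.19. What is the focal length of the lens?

m = −d_i/d_o ⇒ d_i = −m·d_o = −(-4.19)·(158) = 662.0 cm.
1/f = 1/d_o + 1/d_i = 1/(158) + 1/(662.0) = 0.007840, so f = 128 cm.
Since f is positive, the lens is converging.

f = 128 cm (converging)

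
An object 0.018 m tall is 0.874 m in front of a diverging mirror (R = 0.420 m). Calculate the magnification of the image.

f = R/2 = 0.420/2 = 0.2100 m; for a diverging mirror, f = -0.2100 m.
1/d_i = 1/f − 1/d_o = 1/(-0.2100) − 1/(0.874) = -5.906, so d_i = -0.1693 m.
m = −d_i/d_o = −(-0.1693)/(0.874) = +0.194.
The image is virtual, upright and reduced, behind the mirror.

m = +0.194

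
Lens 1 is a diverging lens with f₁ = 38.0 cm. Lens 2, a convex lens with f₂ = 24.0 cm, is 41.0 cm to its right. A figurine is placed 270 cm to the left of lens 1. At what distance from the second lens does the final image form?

35.4 cm

Lens 1 is diverging, so f₁ = −38.0 cm.
Lens 1: 1/d_i1 = 1/f₁ − 1/d_o1 = 1/(-38.0) − 1/(270) = -0.03002, so d_i1 = -33.31 cm.
The intermediate image is 33.31 cm to the left of lens 1 (virtual), which is 41.0 − (-33.31) = 74.31 cm to the left of lens 2, so d_o2 = +74.31 cm.
Lens 2: 1/d_i2 = 1/f₂ − 1/d_o2 = 1/(24.0) − 1/(74.31) = 0.02821, so d_i2 = 35.4 cm.
The final image is real, 35.4 cm to the right of lens 2 (overall magnification ≈ -0.059).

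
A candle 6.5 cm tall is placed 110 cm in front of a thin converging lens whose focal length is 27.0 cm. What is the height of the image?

2.11 cm

1/d_i = 1/f − 1/d_o = 1/(27.00) − 1/(110) = 0.02795, so d_i = 35.78 cm.
m = −d_i/d_o = -0.3253.
|h_i| = |m|·h_o = 0.3253 × 6.5 = 2.11 cm. The image is real, inverted and reduced, on the far side of the lens.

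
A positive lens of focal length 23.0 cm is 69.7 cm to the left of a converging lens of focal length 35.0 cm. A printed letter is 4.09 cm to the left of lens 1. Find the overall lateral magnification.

m = -1.07

Lens 1: 1/d_i1 = 1/(23.0) − 1/(4.09) = -0.2010, so d_i1 = -4.975 cm; m₁ = −d_i1/d_o1 = +1.216.
d_o2 = 69.7 − (-4.975) = 74.67 cm.
Lens 2: 1/d_i2 = 1/(35.0) − 1/(74.67) = 0.01518, so d_i2 = 65.88 cm; m₂ = −d_i2/d_o2 = -0.8823.
m = m₁·m₂ = (+1.216)(-0.8823) = -1.07.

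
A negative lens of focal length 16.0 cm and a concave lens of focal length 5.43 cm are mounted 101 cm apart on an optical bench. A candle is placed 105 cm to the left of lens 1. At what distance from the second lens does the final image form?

Lens 1 is diverging, so f₁ = −16.0 cm.
Lens 1: 1/d_i1 = 1/f₁ − 1/d_o1 = 1/(-16.0) − 1/(105) = -0.07202, so d_i1 = -13.88 cm.
The intermediate image is 13.88 cm to the left of lens 1 (virtual), which is 101 − (-13.88) = 114.9 cm to the left of lens 2, so d_o2 = +114.9 cm.
Lens 2 is diverging, so f₂ = −5.43 cm.
Lens 2: 1/d_i2 = 1/f₂ − 1/d_o2 = 1/(-5.43) − 1/(114.9) = -0.1929, so d_i2 = -5.18 cm.
The final image is virtual, 5.18 cm to the left of lens 2 (overall magnification ≈ 0.0060).

5.18 cm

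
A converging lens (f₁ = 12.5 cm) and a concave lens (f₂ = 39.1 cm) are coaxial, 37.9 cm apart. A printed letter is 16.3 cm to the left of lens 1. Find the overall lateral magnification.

m = -5.50

Lens 1: 1/d_i1 = 1/(12.5) − 1/(16.3) = 0.01865, so d_i1 = 53.62 cm; m₁ = −d_i1/d_o1 = -3.290.
d_o2 = 37.9 − (53.62) = -15.72 cm (virtual object).
f₂ = −39.1 cm (diverging).
Lens 2: 1/d_i2 = 1/(-39.1) − 1/(-15.72) = 0.03804, so d_i2 = 26.29 cm; m₂ = −d_i2/d_o2 = +1.672.
m = m₁·m₂ = (-3.290)(+1.672) = -5.50.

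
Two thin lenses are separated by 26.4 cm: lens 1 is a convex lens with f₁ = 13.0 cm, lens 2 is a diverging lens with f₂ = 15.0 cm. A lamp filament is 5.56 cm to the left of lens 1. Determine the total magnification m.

Lens 1: 1/d_i1 = 1/(13.0) − 1/(5.56) = -0.1029, so d_i1 = -9.715 cm; m₁ = −d_i1/d_o1 = +1.747.
d_o2 = 26.4 − (-9.715) = 36.11 cm.
f₂ = −15.0 cm (diverging).
Lens 2: 1/d_i2 = 1/(-15.0) − 1/(36.11) = -0.09436, so d_i2 = -10.60 cm; m₂ = −d_i2/d_o2 = +0.2935.
m = m₁·m₂ = (+1.747)(+0.2935) = +0.513.

m = +0.513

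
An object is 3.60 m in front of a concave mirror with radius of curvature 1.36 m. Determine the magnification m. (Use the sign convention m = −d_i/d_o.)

m = -0.233

f = R/2 = 1.36/2 = 0.6800 m.
1/d_i = 1/f − 1/d_o = 1/(0.6800) − 1/(3.60) = 1.193, so d_i = 0.8384 m.
m = −d_i/d_o = −(0.8384)/(3.60) = -0.233.
The image is real, inverted and reduced, in front of the mirror.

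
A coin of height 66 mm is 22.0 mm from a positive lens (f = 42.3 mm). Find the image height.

138 mm

1/d_i = 1/f − 1/d_o = 1/(42.30) − 1/(22.0) = -0.02181, so d_i = -45.84 mm.
m = −d_i/d_o = +2.084.
|h_i| = |m|·h_o = 2.084 × 66 = 138 mm. The image is virtual, upright and enlarged, on the same side as the object.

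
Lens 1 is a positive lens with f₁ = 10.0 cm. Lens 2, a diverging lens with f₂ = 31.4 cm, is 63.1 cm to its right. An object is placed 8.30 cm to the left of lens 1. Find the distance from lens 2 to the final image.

Lens 1: 1/d_i1 = 1/f₁ − 1/d_o1 = 1/(10.0) − 1/(8.30) = -0.02048, so d_i1 = -48.82 cm.
The intermediate image is 48.82 cm to the left of lens 1 (virtual), which is 63.1 − (-48.82) = 111.9 cm to the left of lens 2, so d_o2 = +111.9 cm.
Lens 2 is diverging, so f₂ = −31.4 cm.
Lens 2: 1/d_i2 = 1/f₂ − 1/d_o2 = 1/(-31.4) − 1/(111.9) = -0.04078, so d_i2 = -24.5 cm.
The final image is virtual, 24.5 cm to the left of lens 2 (overall magnification ≈ 1.3).

24.5 cm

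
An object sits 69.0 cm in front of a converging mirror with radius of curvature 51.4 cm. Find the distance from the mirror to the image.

41.0 cm

f = R/2 = 51.4/2 = 25.70 cm.
Mirror equation: 1/d_i = 1/f − 1/d_o = 1/(25.70) − 1/(69.0) = 0.03891 − 0.01449 = 0.02442, so d_i = 41.0 cm.
The image is real, inverted and reduced, in front of the mirror.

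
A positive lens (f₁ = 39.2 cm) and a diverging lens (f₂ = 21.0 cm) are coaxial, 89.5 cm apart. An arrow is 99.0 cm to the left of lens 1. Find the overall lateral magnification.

m = -0.302

Lens 1: 1/d_i1 = 1/(39.2) − 1/(99.0) = 0.01541, so d_i1 = 64.90 cm; m₁ = −d_i1/d_o1 = -0.6556.
d_o2 = 89.5 − (64.90) = 24.60 cm.
f₂ = −21.0 cm (diverging).
Lens 2: 1/d_i2 = 1/(-21.0) − 1/(24.60) = -0.08827, so d_i2 = -11.33 cm; m₂ = −d_i2/d_o2 = +0.4605.
m = m₁·m₂ = (-0.6556)(+0.4605) = -0.302.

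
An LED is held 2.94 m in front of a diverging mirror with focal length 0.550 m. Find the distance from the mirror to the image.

0.463 m

For a diverging mirror, f = -0.550 m.
Mirror equation: 1/v = 1/f − 1/u = 1/(-0.5500) − 1/(2.94) = -1.818 − 0.3401 = -2.158, so v = -0.463 m.
The image is virtual, upright and reduced, behind the mirror.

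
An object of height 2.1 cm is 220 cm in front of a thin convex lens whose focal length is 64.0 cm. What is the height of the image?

1/d_i = 1/f − 1/d_o = 1/(64.00) − 1/(220) = 0.01108, so d_i = 90.26 cm.
m = −d_i/d_o = -0.4103.
|h_i| = |m|·h_o = 0.4103 × 2.1 = 0.862 cm. The image is real, inverted and reduced, on the far side of the lens.

0.862 cm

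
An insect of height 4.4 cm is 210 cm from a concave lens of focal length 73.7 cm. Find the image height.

1.14 cm

For a concave lens, f = -73.7 cm.
1/d_i = 1/f − 1/d_o = 1/(-73.70) − 1/(210) = -0.01833, so d_i = -54.55 cm.
m = −d_i/d_o = +0.2598.
|h_i| = |m|·h_o = 0.2598 × 4.4 = 1.14 cm. The image is virtual, upright and reduced, on the same side as the object.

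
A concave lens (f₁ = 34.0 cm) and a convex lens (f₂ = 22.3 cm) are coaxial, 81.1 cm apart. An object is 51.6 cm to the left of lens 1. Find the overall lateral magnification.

m = -0.112

f₁ = −34.0 cm (diverging).
Lens 1: 1/d_i1 = 1/(-34.0) − 1/(51.6) = -0.04879, so d_i1 = -20.50 cm; m₁ = −d_i1/d_o1 = +0.3973.
d_o2 = 81.1 − (-20.50) = 101.6 cm.
Lens 2: 1/d_i2 = 1/(22.3) − 1/(101.6) = 0.03500, so d_i2 = 28.57 cm; m₂ = −d_i2/d_o2 = -0.2812.
m = m₁·m₂ = (+0.3973)(-0.2812) = -0.112.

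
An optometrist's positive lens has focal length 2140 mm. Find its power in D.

P = +0.467 D

f = 214 cm = 2.14 m.
P = 1/f = 1/(2.14 m) = +0.467 D.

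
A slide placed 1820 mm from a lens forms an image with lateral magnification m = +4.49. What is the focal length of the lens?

m = −d_i/d_o ⇒ d_i = −m·d_o = −(+4.49)·(1820) = -8172 mm.
1/f = 1/d_o + 1/d_i = 1/(1820) + 1/(-8172) = 0.0004271, so f = 2340 mm.
Since f is positive, the lens is converging.

f = 2340 mm (converging)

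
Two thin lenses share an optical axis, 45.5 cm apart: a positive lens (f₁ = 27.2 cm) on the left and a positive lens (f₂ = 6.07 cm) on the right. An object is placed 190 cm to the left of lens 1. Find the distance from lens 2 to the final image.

10.9 cm

Lens 1: 1/d_i1 = 1/f₁ − 1/d_o1 = 1/(27.2) − 1/(190) = 0.03150, so d_i1 = 31.74 cm.
The intermediate image is 31.74 cm to the right of lens 1, which is 45.5 − (31.74) = 13.76 cm to the left of lens 2, so d_o2 = +13.76 cm.
Lens 2: 1/d_i2 = 1/f₂ − 1/d_o2 = 1/(6.07) − 1/(13.76) = 0.09207, so d_i2 = 10.9 cm.
The final image is real, 10.9 cm to the right of lens 2 (overall magnification ≈ 0.13).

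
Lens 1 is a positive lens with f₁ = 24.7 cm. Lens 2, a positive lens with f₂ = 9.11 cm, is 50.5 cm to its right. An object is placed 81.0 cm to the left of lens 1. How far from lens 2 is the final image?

23.3 cm

Lens 1: 1/d_i1 = 1/f₁ − 1/d_o1 = 1/(24.7) − 1/(81.0) = 0.02814, so d_i1 = 35.54 cm.
The intermediate image is 35.54 cm to the right of lens 1, which is 50.5 − (35.54) = 14.96 cm to the left of lens 2, so d_o2 = +14.96 cm.
Lens 2: 1/d_i2 = 1/f₂ − 1/d_o2 = 1/(9.11) − 1/(14.96) = 0.04292, so d_i2 = 23.3 cm.
The final image is real, 23.3 cm to the right of lens 2 (overall magnification ≈ 0.68).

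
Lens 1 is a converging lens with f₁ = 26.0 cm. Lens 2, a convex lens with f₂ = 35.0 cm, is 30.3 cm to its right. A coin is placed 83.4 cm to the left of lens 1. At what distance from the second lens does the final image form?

Lens 1: 1/d_i1 = 1/f₁ − 1/d_o1 = 1/(26.0) − 1/(83.4) = 0.02647, so d_i1 = 37.78 cm.
The intermediate image is 37.78 cm to the right of lens 1, which lies 7.480 cm to the right of lens 2 — a virtual object — so d_o2 = −7.480 cm.
Lens 2: 1/d_i2 = 1/f₂ − 1/d_o2 = 1/(35.0) − 1/(-7.480) = 0.1623, so d_i2 = 6.16 cm.
The final image is real, 6.16 cm to the right of lens 2 (overall magnification ≈ -0.37).

6.16 cm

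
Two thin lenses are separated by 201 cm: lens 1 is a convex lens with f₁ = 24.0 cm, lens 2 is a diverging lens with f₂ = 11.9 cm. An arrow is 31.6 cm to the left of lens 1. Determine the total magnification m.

Lens 1: 1/d_i1 = 1/(24.0) − 1/(31.6) = 0.01002, so d_i1 = 99.79 cm; m₁ = −d_i1/d_o1 = -3.158.
d_o2 = 201 − (99.79) = 101.2 cm.
f₂ = −11.9 cm (diverging).
Lens 2: 1/d_i2 = 1/(-11.9) − 1/(101.2) = -0.09392, so d_i2 = -10.65 cm; m₂ = −d_i2/d_o2 = +0.1052.
m = m₁·m₂ = (-3.158)(+0.1052) = -0.332.

m = -0.332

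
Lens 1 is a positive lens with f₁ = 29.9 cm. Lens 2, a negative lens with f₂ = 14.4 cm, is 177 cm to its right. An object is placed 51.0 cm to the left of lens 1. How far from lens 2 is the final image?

12.7 cm

Lens 1: 1/d_i1 = 1/f₁ − 1/d_o1 = 1/(29.9) − 1/(51.0) = 0.01384, so d_i1 = 72.27 cm.
The intermediate image is 72.27 cm to the right of lens 1, which is 177 − (72.27) = 104.7 cm to the left of lens 2, so d_o2 = +104.7 cm.
Lens 2 is diverging, so f₂ = −14.4 cm.
Lens 2: 1/d_i2 = 1/f₂ − 1/d_o2 = 1/(-14.4) − 1/(104.7) = -0.07900, so d_i2 = -12.7 cm.
The final image is virtual, 12.7 cm to the left of lens 2 (overall magnification ≈ -0.17).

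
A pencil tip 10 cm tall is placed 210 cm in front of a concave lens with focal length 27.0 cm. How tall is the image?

For a concave lens, f = -27.0 cm.
1/d_i = 1/f − 1/d_o = 1/(-27.00) − 1/(210) = -0.04180, so d_i = -23.92 cm.
m = −d_i/d_o = +0.1139.
|h_i| = |m|·h_o = 0.1139 × 10 = 1.14 cm. The image is virtual, upright and reduced, on the same side as the object.

1.14 cm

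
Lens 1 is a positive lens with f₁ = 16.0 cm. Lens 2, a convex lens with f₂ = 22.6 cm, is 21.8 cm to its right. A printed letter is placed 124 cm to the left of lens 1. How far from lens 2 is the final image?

4.04 cm

Lens 1: 1/d_i1 = 1/f₁ − 1/d_o1 = 1/(16.0) − 1/(124) = 0.05444, so d_i1 = 18.37 cm.
The intermediate image is 18.37 cm to the right of lens 1, which is 21.8 − (18.37) = 3.430 cm to the left of lens 2, so d_o2 = +3.430 cm.
Lens 2: 1/d_i2 = 1/f₂ − 1/d_o2 = 1/(22.6) − 1/(3.430) = -0.2473, so d_i2 = -4.04 cm.
The final image is virtual, 4.04 cm to the left of lens 2 (overall magnification ≈ -0.17).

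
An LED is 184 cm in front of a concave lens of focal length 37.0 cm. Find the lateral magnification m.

m = +0.167

For a concave lens, f = -37.0 cm.
1/d_i = 1/f − 1/d_o = 1/(-37.00) − 1/(184) = -0.03246, so d_i = -30.81 cm.
m = −d_i/d_o = −(-30.81)/(184) = +0.167.
The image is virtual, upright and reduced, on the same side as the object.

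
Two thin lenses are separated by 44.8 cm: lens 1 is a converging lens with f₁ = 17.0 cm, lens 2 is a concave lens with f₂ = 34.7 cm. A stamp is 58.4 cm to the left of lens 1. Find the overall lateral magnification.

Lens 1: 1/d_i1 = 1/(17.0) − 1/(58.4) = 0.04170, so d_i1 = 23.98 cm; m₁ = −d_i1/d_o1 = -0.4106.
d_o2 = 44.8 − (23.98) = 20.82 cm.
f₂ = −34.7 cm (diverging).
Lens 2: 1/d_i2 = 1/(-34.7) − 1/(20.82) = -0.07685, so d_i2 = -13.01 cm; m₂ = −d_i2/d_o2 = +0.6250.
m = m₁·m₂ = (-0.4106)(+0.6250) = -0.257.

m = -0.257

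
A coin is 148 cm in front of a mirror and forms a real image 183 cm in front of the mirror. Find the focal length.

Real image ⇒ d_i = +183 cm.
1/f = 1/d_o + 1/d_i = 1/(148) + 1/(183) = 0.01222, so f = 81.8 cm.
Since f is positive, the mirror is concave.

f = 81.8 cm (concave)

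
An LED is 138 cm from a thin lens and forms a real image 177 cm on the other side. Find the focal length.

Real image ⇒ d_i = +177 cm.
1/f = 1/d_o + 1/d_i = 1/(138) + 1/(177) = 0.01290, so f = 77.5 cm.
Since f is positive, the thin lens is converging.

f = 77.5 cm (converging)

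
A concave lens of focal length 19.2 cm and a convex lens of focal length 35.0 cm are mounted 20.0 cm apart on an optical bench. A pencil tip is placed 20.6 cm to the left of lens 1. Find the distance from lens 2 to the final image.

Lens 1 is diverging, so f₁ = −19.2 cm.
Lens 1: 1/d_i1 = 1/f₁ − 1/d_o1 = 1/(-19.2) − 1/(20.6) = -0.1006, so d_i1 = -9.938 cm.
The intermediate image is 9.938 cm to the left of lens 1 (virtual), which is 20.0 − (-9.938) = 29.94 cm to the left of lens 2, so d_o2 = +29.94 cm.
Lens 2: 1/d_i2 = 1/f₂ − 1/d_o2 = 1/(35.0) − 1/(29.94) = -0.004829, so d_i2 = -207 cm.
The final image is virtual, 207 cm to the left of lens 2 (overall magnification ≈ 3.3).

207 cm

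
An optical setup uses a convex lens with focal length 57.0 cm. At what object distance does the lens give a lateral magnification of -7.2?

m = −d_i/d_o ⇒ d_i = −m·d_o.
1/f = 1/d_o + 1/d_i = 1/d_o − 1/(m·d_o) = (1 − 1/m)/d_o, so d_o = f(1 − 1/m) = (57.00)(1 − 1/(-7.2)) = 64.9 cm.

64.9 cm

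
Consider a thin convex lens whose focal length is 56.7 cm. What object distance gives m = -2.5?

m = −d_i/d_o ⇒ d_i = −m·d_o.
1/f = 1/d_o + 1/d_i = 1/d_o − 1/(m·d_o) = (1 − 1/m)/d_o, so d_o = f(1 − 1/m) = (56.70)(1 − 1/(-2.5)) = 79.4 cm.

79.4 cm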